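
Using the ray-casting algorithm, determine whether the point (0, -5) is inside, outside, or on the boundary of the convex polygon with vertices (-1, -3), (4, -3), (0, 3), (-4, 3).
The point (0, -5) lies strictly outside the polygon

Cast a horizontal ray to the right from the query point and count how many polygon edges it crosses (each edge strictly once or zero times, handled with the usual half-open convention). 
Parity of crossings → even ⇒ outside.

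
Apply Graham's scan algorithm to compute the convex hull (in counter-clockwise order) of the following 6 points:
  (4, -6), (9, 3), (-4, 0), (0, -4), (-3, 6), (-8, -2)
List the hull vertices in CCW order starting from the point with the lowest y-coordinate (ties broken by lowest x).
Hull (CCW) = [(4, -6), (9, 3), (-3, 6), (-8, -2)]

Graham scan procedure:
  1. Find the pivot p₀ = point with lowest y (tie → lowest x): (4, -6).
  2. Sort the remaining points by polar angle around p₀.
  3. Walk through sorted points, maintaining a stack; pop the top while the last three entries make a non-left turn (cross product ≤ 0).
  4. Final stack is the convex hull in CCW order: (4, -6), (9, 3), (-3, 6), (-8, -2).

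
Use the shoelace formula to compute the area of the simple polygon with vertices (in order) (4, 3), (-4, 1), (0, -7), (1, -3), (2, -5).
Area = 39

Shoelace formula: Area = (1/2) |Σ_i (x_i · y_{i+1} − x_{i+1} · y_i)| (indices mod n). Compute each cross term:
  (4)(1) − (-4)(3) = 16
  (-4)(-7) − (0)(1) = 28
  (0)(-3) − (1)(-7) = 7
  (1)(-5) − (2)(-3) = 1
  (2)(3) − (4)(-5) = 26
Sum = 78, so (signed) Area = 78/2 = 39, |Area| = 39.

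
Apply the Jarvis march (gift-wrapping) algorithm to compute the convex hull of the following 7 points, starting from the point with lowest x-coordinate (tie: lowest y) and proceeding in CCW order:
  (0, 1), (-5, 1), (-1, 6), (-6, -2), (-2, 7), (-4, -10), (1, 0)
Hull (CCW) = [(-6, -2), (-4, -10), (1, 0), (-1, 6), (-2, 7), (-5, 1)]

Jarvis march: at each step, from the current hull vertex p, select the next vertex q as the point such that every other point lies strictly to the left of (or on) the directed line p → q. (Equivalently: for every other point r, the cross product (q − p) × (r − p) ≥ 0.)
Starting point (lowest x, tie lowest y): (-6, -2). Wrap until returning to start. Resulting hull: (-6, -2), (-4, -10), (1, 0), (-1, 6), (-2, 7), (-5, 1).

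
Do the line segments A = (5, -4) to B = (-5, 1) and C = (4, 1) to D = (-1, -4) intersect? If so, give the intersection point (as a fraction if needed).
Yes; intersection at (1, -2) (t = 2/5 on AB, s = 3/5 on CD)

Parametrize AB as A + t(B − A) = (5 + -10 t, -4 + 5 t) and CD as C + s(D − C) = (4 + -5 s, 1 + -5 s). Solve the linear system for (t, s). Determinant = -75 ≠ 0, so a unique intersection of the containing lines exists. Solution: t = 2/5, s = 3/5 — both in [0, 1], so the segments cross. Intersection point: (1, -2).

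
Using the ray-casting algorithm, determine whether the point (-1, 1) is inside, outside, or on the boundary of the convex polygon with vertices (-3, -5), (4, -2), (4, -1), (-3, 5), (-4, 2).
The point (-1, 1) lies strictly inside the polygon

Cast a horizontal ray to the right from the query point and count how many polygon edges it crosses (each edge strictly once or zero times, handled with the usual half-open convention). 
Parity of crossings → odd ⇒ inside.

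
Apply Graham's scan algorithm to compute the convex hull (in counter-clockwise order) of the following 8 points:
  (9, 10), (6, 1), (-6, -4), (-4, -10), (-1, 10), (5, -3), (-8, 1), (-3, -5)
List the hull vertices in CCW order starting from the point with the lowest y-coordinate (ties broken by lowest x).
Hull (CCW) = [(-4, -10), (5, -3), (9, 10), (-1, 10), (-8, 1)]

Graham scan procedure:
  1. Find the pivot p₀ = point with lowest y (tie → lowest x): (-4, -10).
  2. Sort the remaining points by polar angle around p₀.
  3. Walk through sorted points, maintaining a stack; pop the top while the last three entries make a non-left turn (cross product ≤ 0).
  4. Final stack is the convex hull in CCW order: (-4, -10), (5, -3), (9, 10), (-1, 10), (-8, 1).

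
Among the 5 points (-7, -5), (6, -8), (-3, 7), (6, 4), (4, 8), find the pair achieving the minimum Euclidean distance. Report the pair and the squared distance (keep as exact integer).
Pair = ((6, 4), (4, 8)); squared distance = 20

Compute all C(5, 2) = 10 pairwise squared distances (x_i − x_j)² + (y_i − y_j)². The minimum is 20, attained by the pair ((6, 4), (4, 8)).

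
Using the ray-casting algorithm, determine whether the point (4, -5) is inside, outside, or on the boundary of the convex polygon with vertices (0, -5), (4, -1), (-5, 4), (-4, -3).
The point (4, -5) lies strictly outside the polygon

Cast a horizontal ray to the right from the query point and count how many polygon edges it crosses (each edge strictly once or zero times, handled with the usual half-open convention). 
Parity of crossings → even ⇒ outside.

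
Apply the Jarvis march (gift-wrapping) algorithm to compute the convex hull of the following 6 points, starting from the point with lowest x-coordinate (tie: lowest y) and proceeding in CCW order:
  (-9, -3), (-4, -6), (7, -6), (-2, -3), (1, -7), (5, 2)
Hull (CCW) = [(-9, -3), (-4, -6), (1, -7), (7, -6), (5, 2)]

Jarvis march: at each step, from the current hull vertex p, select the next vertex q as the point such that every other point lies strictly to the left of (or on) the directed line p → q. (Equivalently: for every other point r, the cross product (q − p) × (r − p) ≥ 0.)
Starting point (lowest x, tie lowest y): (-9, -3). Wrap until returning to start. Resulting hull: (-9, -3), (-4, -6), (1, -7), (7, -6), (5, 2).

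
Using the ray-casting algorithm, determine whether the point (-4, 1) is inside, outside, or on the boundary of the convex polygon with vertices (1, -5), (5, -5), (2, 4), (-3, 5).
The point (-4, 1) lies strictly outside the polygon

Cast a horizontal ray to the right from the query point and count how many polygon edges it crosses (each edge strictly once or zero times, handled with the usual half-open convention). 
Parity of crossings → even ⇒ outside.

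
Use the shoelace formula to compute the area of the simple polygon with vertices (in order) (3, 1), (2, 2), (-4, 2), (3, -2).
Area = 27/2

Shoelace formula: Area = (1/2) |Σ_i (x_i · y_{i+1} − x_{i+1} · y_i)| (indices mod n). Compute each cross term:
  (3)(2) − (2)(1) = 4
  (2)(2) − (-4)(2) = 12
  (-4)(-2) − (3)(2) = 2
  (3)(1) − (3)(-2) = 9
Sum = 27, so (signed) Area = 27/2 = 27/2, |Area| = 27/2.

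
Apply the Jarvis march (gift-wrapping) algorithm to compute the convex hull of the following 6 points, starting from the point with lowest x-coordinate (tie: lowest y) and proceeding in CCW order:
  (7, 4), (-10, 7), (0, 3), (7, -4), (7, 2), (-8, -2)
Hull (CCW) = [(-10, 7), (-8, -2), (7, -4), (7, 4)]

Jarvis march: at each step, from the current hull vertex p, select the next vertex q as the point such that every other point lies strictly to the left of (or on) the directed line p → q. (Equivalently: for every other point r, the cross product (q − p) × (r − p) ≥ 0.)
Starting point (lowest x, tie lowest y): (-10, 7). Wrap until returning to start. Resulting hull: (-10, 7), (-8, -2), (7, -4), (7, 4).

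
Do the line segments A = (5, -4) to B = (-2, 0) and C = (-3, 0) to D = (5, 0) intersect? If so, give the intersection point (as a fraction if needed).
Yes; intersection at (-2, 0) (t = 1 on AB, s = 1/8 on CD)

Parametrize AB as A + t(B − A) = (5 + -7 t, -4 + 4 t) and CD as C + s(D − C) = (-3 + 8 s, 0 + 0 s). Solve the linear system for (t, s). Determinant = 32 ≠ 0, so a unique intersection of the containing lines exists. Solution: t = 1, s = 1/8 — both in [0, 1], so the segments cross. Intersection point: (-2, 0).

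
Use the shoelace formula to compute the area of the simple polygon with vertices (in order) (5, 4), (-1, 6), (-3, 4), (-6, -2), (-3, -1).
Area = 71/2

Shoelace formula: Area = (1/2) |Σ_i (x_i · y_{i+1} − x_{i+1} · y_i)| (indices mod n). Compute each cross term:
  (5)(6) − (-1)(4) = 34
  (-1)(4) − (-3)(6) = 14
  (-3)(-2) − (-6)(4) = 30
  (-6)(-1) − (-3)(-2) = 0
  (-3)(4) − (5)(-1) = -7
Sum = 71, so (signed) Area = 71/2 = 71/2, |Area| = 71/2.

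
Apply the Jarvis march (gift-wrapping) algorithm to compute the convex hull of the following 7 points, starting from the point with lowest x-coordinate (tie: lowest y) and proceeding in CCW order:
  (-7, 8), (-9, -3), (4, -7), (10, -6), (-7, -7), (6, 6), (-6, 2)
Hull (CCW) = [(-9, -3), (-7, -7), (4, -7), (10, -6), (6, 6), (-7, 8)]

Jarvis march: at each step, from the current hull vertex p, select the next vertex q as the point such that every other point lies strictly to the left of (or on) the directed line p → q. (Equivalently: for every other point r, the cross product (q − p) × (r − p) ≥ 0.)
Starting point (lowest x, tie lowest y): (-9, -3). Wrap until returning to start. Resulting hull: (-9, -3), (-7, -7), (4, -7), (10, -6), (6, 6), (-7, 8).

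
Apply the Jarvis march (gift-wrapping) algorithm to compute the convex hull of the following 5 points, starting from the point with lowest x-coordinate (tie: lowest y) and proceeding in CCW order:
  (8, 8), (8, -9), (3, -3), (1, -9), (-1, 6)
Hull (CCW) = [(-1, 6), (1, -9), (8, -9), (8, 8)]

Jarvis march: at each step, from the current hull vertex p, select the next vertex q as the point such that every other point lies strictly to the left of (or on) the directed line p → q. (Equivalently: for every other point r, the cross product (q − p) × (r − p) ≥ 0.)
Starting point (lowest x, tie lowest y): (-1, 6). Wrap until returning to start. Resulting hull: (-1, 6), (1, -9), (8, -9), (8, 8).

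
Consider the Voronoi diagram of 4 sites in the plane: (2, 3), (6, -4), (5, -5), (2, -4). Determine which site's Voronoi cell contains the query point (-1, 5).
Nearest site = (2, 3)

The Voronoi cell of site s contains exactly those query points closer to s than to any other site. Compute squared distances from q = (-1, 5) to each site:
  (2 − -1)² + (3 − 5)² = 13
  (2 − -1)² + (-4 − 5)² = 90
  (6 − -1)² + (-4 − 5)² = 130
  (5 − -1)² + (-5 − 5)² = 136
Minimum is attained by (2, 3), so q lies in its Voronoi cell.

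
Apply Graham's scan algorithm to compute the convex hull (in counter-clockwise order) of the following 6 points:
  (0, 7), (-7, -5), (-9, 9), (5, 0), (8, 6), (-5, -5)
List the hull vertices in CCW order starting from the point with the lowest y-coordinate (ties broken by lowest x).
Hull (CCW) = [(-7, -5), (-5, -5), (5, 0), (8, 6), (-9, 9)]

Graham scan procedure:
  1. Find the pivot p₀ = point with lowest y (tie → lowest x): (-7, -5).
  2. Sort the remaining points by polar angle around p₀.
  3. Walk through sorted points, maintaining a stack; pop the top while the last three entries make a non-left turn (cross product ≤ 0).
  4. Final stack is the convex hull in CCW order: (-7, -5), (-5, -5), (5, 0), (8, 6), (-9, 9).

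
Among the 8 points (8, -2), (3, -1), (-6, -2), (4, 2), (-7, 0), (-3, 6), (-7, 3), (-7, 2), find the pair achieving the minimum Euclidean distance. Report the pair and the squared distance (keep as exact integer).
Pair = ((-7, 3), (-7, 2)); squared distance = 1

Compute all C(8, 2) = 28 pairwise squared distances (x_i − x_j)² + (y_i − y_j)². The minimum is 1, attained by the pair ((-7, 3), (-7, 2)).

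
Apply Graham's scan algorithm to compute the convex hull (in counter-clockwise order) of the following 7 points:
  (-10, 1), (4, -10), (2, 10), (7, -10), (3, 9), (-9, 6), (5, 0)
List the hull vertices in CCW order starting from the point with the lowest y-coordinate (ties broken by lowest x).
Hull (CCW) = [(4, -10), (7, -10), (5, 0), (3, 9), (2, 10), (-9, 6), (-10, 1)]

Graham scan procedure:
  1. Find the pivot p₀ = point with lowest y (tie → lowest x): (4, -10).
  2. Sort the remaining points by polar angle around p₀.
  3. Walk through sorted points, maintaining a stack; pop the top while the last three entries make a non-left turn (cross product ≤ 0).
  4. Final stack is the convex hull in CCW order: (4, -10), (7, -10), (5, 0), (3, 9), (2, 10), (-9, 6), (-10, 1).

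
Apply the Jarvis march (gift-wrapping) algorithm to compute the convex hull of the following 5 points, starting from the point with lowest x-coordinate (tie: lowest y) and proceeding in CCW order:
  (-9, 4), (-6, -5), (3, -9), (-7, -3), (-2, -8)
Hull (CCW) = [(-9, 4), (-7, -3), (-6, -5), (-2, -8), (3, -9)]

Jarvis march: at each step, from the current hull vertex p, select the next vertex q as the point such that every other point lies strictly to the left of (or on) the directed line p → q. (Equivalently: for every other point r, the cross product (q − p) × (r − p) ≥ 0.)
Starting point (lowest x, tie lowest y): (-9, 4). Wrap until returning to start. Resulting hull: (-9, 4), (-7, -3), (-6, -5), (-2, -8), (3, -9).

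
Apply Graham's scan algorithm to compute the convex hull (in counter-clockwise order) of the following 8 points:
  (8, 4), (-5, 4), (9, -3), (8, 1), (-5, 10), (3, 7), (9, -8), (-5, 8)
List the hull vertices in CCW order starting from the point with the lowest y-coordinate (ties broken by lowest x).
Hull (CCW) = [(9, -8), (9, -3), (8, 4), (3, 7), (-5, 10), (-5, 4)]

Graham scan procedure:
  1. Find the pivot p₀ = point with lowest y (tie → lowest x): (9, -8).
  2. Sort the remaining points by polar angle around p₀.
  3. Walk through sorted points, maintaining a stack; pop the top while the last three entries make a non-left turn (cross product ≤ 0).
  4. Final stack is the convex hull in CCW order: (9, -8), (9, -3), (8, 4), (3, 7), (-5, 10), (-5, 4).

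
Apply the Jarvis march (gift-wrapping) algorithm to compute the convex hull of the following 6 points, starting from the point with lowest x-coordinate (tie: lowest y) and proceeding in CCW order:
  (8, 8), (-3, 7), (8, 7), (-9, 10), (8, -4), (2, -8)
Hull (CCW) = [(-9, 10), (2, -8), (8, -4), (8, 8)]

Jarvis march: at each step, from the current hull vertex p, select the next vertex q as the point such that every other point lies strictly to the left of (or on) the directed line p → q. (Equivalently: for every other point r, the cross product (q − p) × (r − p) ≥ 0.)
Starting point (lowest x, tie lowest y): (-9, 10). Wrap until returning to start. Resulting hull: (-9, 10), (2, -8), (8, -4), (8, 8).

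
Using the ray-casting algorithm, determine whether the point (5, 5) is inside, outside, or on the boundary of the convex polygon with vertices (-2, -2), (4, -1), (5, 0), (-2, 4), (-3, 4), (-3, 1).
The point (5, 5) lies strictly outside the polygon

Cast a horizontal ray to the right from the query point and count how many polygon edges it crosses (each edge strictly once or zero times, handled with the usual half-open convention). 
Parity of crossings → even ⇒ outside.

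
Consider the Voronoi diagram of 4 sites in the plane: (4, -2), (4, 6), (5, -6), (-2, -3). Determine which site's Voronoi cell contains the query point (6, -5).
Nearest site = (5, -6)

The Voronoi cell of site s contains exactly those query points closer to s than to any other site. Compute squared distances from q = (6, -5) to each site:
  (5 − 6)² + (-6 − -5)² = 2
  (4 − 6)² + (-2 − -5)² = 13
  (-2 − 6)² + (-3 − -5)² = 68
  (4 − 6)² + (6 − -5)² = 125
Minimum is attained by (5, -6), so q lies in its Voronoi cell.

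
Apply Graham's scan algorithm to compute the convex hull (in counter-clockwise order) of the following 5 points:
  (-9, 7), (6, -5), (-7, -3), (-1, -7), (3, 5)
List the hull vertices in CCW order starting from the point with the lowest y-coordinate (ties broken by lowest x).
Hull (CCW) = [(-1, -7), (6, -5), (3, 5), (-9, 7), (-7, -3)]

Graham scan procedure:
  1. Find the pivot p₀ = point with lowest y (tie → lowest x): (-1, -7).
  2. Sort the remaining points by polar angle around p₀.
  3. Walk through sorted points, maintaining a stack; pop the top while the last three entries make a non-left turn (cross product ≤ 0).
  4. Final stack is the convex hull in CCW order: (-1, -7), (6, -5), (3, 5), (-9, 7), (-7, -3).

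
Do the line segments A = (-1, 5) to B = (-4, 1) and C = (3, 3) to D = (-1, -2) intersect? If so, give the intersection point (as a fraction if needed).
No (intersection of containing lines falls outside at least one segment)

Parametrize and solve: t = 28, s = 22. At least one of these is outside [0, 1], so the segments do not intersect.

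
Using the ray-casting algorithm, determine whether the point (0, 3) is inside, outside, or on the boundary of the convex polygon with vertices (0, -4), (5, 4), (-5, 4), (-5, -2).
The point (0, 3) lies strictly inside the polygon

Cast a horizontal ray to the right from the query point and count how many polygon edges it crosses (each edge strictly once or zero times, handled with the usual half-open convention). 
Parity of crossings → odd ⇒ inside.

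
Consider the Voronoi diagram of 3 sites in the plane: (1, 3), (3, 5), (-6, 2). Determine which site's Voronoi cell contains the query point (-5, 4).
Nearest site = (-6, 2)

The Voronoi cell of site s contains exactly those query points closer to s than to any other site. Compute squared distances from q = (-5, 4) to each site:
  (-6 − -5)² + (2 − 4)² = 5
  (1 − -5)² + (3 − 4)² = 37
  (3 − -5)² + (5 − 4)² = 65
Minimum is attained by (-6, 2), so q lies in its Voronoi cell.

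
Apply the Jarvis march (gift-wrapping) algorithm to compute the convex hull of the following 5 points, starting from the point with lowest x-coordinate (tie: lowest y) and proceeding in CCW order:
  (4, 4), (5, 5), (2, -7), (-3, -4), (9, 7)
Hull (CCW) = [(-3, -4), (2, -7), (9, 7), (5, 5), (4, 4)]

Jarvis march: at each step, from the current hull vertex p, select the next vertex q as the point such that every other point lies strictly to the left of (or on) the directed line p → q. (Equivalently: for every other point r, the cross product (q − p) × (r − p) ≥ 0.)
Starting point (lowest x, tie lowest y): (-3, -4). Wrap until returning to start. Resulting hull: (-3, -4), (2, -7), (9, 7), (5, 5), (4, 4).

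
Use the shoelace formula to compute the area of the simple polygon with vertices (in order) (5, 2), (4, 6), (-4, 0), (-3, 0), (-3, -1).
Area = 24

Shoelace formula: Area = (1/2) |Σ_i (x_i · y_{i+1} − x_{i+1} · y_i)| (indices mod n). Compute each cross term:
  (5)(6) − (4)(2) = 22
  (4)(0) − (-4)(6) = 24
  (-4)(0) − (-3)(0) = 0
  (-3)(-1) − (-3)(0) = 3
  (-3)(2) − (5)(-1) = -1
Sum = 48, so (signed) Area = 48/2 = 24, |Area| = 24.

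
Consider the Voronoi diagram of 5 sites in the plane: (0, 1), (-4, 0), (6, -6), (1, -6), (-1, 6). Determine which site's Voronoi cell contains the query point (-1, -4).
Nearest site = (1, -6)

The Voronoi cell of site s contains exactly those query points closer to s than to any other site. Compute squared distances from q = (-1, -4) to each site:
  (1 − -1)² + (-6 − -4)² = 8
  (-4 − -1)² + (0 − -4)² = 25
  (0 − -1)² + (1 − -4)² = 26
  (6 − -1)² + (-6 − -4)² = 53
  (-1 − -1)² + (6 − -4)² = 100
Minimum is attained by (1, -6), so q lies in its Voronoi cell.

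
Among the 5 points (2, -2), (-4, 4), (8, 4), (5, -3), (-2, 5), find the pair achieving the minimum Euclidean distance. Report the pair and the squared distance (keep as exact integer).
Pair = ((-4, 4), (-2, 5)); squared distance = 5

Compute all C(5, 2) = 10 pairwise squared distances (x_i − x_j)² + (y_i − y_j)². The minimum is 5, attained by the pair ((-4, 4), (-2, 5)).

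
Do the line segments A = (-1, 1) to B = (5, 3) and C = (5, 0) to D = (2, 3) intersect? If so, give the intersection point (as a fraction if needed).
Yes; intersection at (11/4, 9/4) (t = 5/8 on AB, s = 3/4 on CD)

Parametrize AB as A + t(B − A) = (-1 + 6 t, 1 + 2 t) and CD as C + s(D − C) = (5 + -3 s, 0 + 3 s). Solve the linear system for (t, s). Determinant = -24 ≠ 0, so a unique intersection of the containing lines exists. Solution: t = 5/8, s = 3/4 — both in [0, 1], so the segments cross. Intersection point: (11/4, 9/4).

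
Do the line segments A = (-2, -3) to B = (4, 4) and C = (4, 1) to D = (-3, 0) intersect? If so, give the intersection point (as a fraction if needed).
Yes; intersection at (46/43, 25/43) (t = 22/43 on AB, s = 18/43 on CD)

Parametrize AB as A + t(B − A) = (-2 + 6 t, -3 + 7 t) and CD as C + s(D − C) = (4 + -7 s, 1 + -1 s). Solve the linear system for (t, s). Determinant = -43 ≠ 0, so a unique intersection of the containing lines exists. Solution: t = 22/43, s = 18/43 — both in [0, 1], so the segments cross. Intersection point: (46/43, 25/43).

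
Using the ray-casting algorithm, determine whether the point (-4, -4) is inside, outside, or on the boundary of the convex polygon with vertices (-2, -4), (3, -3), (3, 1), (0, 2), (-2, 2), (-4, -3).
The point (-4, -4) lies strictly outside the polygon

Cast a horizontal ray to the right from the query point and count how many polygon edges it crosses (each edge strictly once or zero times, handled with the usual half-open convention). 
Parity of crossings → even ⇒ outside.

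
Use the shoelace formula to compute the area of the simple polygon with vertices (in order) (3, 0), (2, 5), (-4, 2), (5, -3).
Area = 25

Shoelace formula: Area = (1/2) |Σ_i (x_i · y_{i+1} − x_{i+1} · y_i)| (indices mod n). Compute each cross term:
  (3)(5) − (2)(0) = 15
  (2)(2) − (-4)(5) = 24
  (-4)(-3) − (5)(2) = 2
  (5)(0) − (3)(-3) = 9
Sum = 50, so (signed) Area = 50/2 = 25, |Area| = 25.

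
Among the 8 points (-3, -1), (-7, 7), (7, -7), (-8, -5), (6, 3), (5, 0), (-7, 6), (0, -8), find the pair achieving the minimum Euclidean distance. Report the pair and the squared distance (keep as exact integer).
Pair = ((-7, 7), (-7, 6)); squared distance = 1

Compute all C(8, 2) = 28 pairwise squared distances (x_i − x_j)² + (y_i − y_j)². The minimum is 1, attained by the pair ((-7, 7), (-7, 6)).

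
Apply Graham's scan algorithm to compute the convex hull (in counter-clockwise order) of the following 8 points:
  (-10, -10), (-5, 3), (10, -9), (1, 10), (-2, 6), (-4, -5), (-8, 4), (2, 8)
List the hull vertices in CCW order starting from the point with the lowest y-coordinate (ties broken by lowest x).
Hull (CCW) = [(-10, -10), (10, -9), (2, 8), (1, 10), (-8, 4)]

Graham scan procedure:
  1. Find the pivot p₀ = point with lowest y (tie → lowest x): (-10, -10).
  2. Sort the remaining points by polar angle around p₀.
  3. Walk through sorted points, maintaining a stack; pop the top while the last three entries make a non-left turn (cross product ≤ 0).
  4. Final stack is the convex hull in CCW order: (-10, -10), (10, -9), (2, 8), (1, 10), (-8, 4).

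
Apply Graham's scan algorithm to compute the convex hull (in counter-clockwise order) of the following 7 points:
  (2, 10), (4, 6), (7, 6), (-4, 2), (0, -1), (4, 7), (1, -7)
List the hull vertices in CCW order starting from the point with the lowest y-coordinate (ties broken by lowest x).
Hull (CCW) = [(1, -7), (7, 6), (2, 10), (-4, 2)]

Graham scan procedure:
  1. Find the pivot p₀ = point with lowest y (tie → lowest x): (1, -7).
  2. Sort the remaining points by polar angle around p₀.
  3. Walk through sorted points, maintaining a stack; pop the top while the last three entries make a non-left turn (cross product ≤ 0).
  4. Final stack is the convex hull in CCW order: (1, -7), (7, 6), (2, 10), (-4, 2).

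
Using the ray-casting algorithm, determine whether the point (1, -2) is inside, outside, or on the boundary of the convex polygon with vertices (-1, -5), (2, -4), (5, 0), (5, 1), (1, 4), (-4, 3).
The point (1, -2) lies strictly inside the polygon

Cast a horizontal ray to the right from the query point and count how many polygon edges it crosses (each edge strictly once or zero times, handled with the usual half-open convention). 
Parity of crossings → odd ⇒ inside.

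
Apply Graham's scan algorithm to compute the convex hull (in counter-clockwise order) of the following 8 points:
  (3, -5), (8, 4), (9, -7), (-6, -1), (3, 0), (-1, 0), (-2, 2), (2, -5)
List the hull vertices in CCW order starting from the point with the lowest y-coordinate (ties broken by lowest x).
Hull (CCW) = [(9, -7), (8, 4), (-2, 2), (-6, -1), (2, -5)]

Graham scan procedure:
  1. Find the pivot p₀ = point with lowest y (tie → lowest x): (9, -7).
  2. Sort the remaining points by polar angle around p₀.
  3. Walk through sorted points, maintaining a stack; pop the top while the last three entries make a non-left turn (cross product ≤ 0).
  4. Final stack is the convex hull in CCW order: (9, -7), (8, 4), (-2, 2), (-6, -1), (2, -5).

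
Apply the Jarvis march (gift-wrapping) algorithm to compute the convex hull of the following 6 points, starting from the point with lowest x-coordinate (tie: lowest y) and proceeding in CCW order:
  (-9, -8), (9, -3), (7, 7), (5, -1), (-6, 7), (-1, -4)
Hull (CCW) = [(-9, -8), (9, -3), (7, 7), (-6, 7)]

Jarvis march: at each step, from the current hull vertex p, select the next vertex q as the point such that every other point lies strictly to the left of (or on) the directed line p → q. (Equivalently: for every other point r, the cross product (q − p) × (r − p) ≥ 0.)
Starting point (lowest x, tie lowest y): (-9, -8). Wrap until returning to start. Resulting hull: (-9, -8), (9, -3), (7, 7), (-6, 7).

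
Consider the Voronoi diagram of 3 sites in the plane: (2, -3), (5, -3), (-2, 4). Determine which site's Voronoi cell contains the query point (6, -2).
Nearest site = (5, -3)

The Voronoi cell of site s contains exactly those query points closer to s than to any other site. Compute squared distances from q = (6, -2) to each site:
  (5 − 6)² + (-3 − -2)² = 2
  (2 − 6)² + (-3 − -2)² = 17
  (-2 − 6)² + (4 − -2)² = 100
Minimum is attained by (5, -3), so q lies in its Voronoi cell.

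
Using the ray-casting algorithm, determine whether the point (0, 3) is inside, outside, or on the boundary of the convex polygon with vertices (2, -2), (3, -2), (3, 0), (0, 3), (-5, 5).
The point (0, 3) lies on the polygon boundary

Boundary check: the query satisfies the collinearity and bounding-box conditions for some polygon edge, so it lies exactly on the boundary.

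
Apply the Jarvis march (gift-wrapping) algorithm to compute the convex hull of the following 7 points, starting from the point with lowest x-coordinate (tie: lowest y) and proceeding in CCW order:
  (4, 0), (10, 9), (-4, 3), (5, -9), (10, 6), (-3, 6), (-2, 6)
Hull (CCW) = [(-4, 3), (5, -9), (10, 6), (10, 9), (-3, 6)]

Jarvis march: at each step, from the current hull vertex p, select the next vertex q as the point such that every other point lies strictly to the left of (or on) the directed line p → q. (Equivalently: for every other point r, the cross product (q − p) × (r − p) ≥ 0.)
Starting point (lowest x, tie lowest y): (-4, 3). Wrap until returning to start. Resulting hull: (-4, 3), (5, -9), (10, 6), (10, 9), (-3, 6).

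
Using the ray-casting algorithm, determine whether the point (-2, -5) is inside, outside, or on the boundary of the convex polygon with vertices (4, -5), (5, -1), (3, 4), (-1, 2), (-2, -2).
The point (-2, -5) lies strictly outside the polygon

Cast a horizontal ray to the right from the query point and count how many polygon edges it crosses (each edge strictly once or zero times, handled with the usual half-open convention). 
Parity of crossings → even ⇒ outside.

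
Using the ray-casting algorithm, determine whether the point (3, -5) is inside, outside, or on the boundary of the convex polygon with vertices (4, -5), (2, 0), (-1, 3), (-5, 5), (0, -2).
The point (3, -5) lies strictly outside the polygon

Cast a horizontal ray to the right from the query point and count how many polygon edges it crosses (each edge strictly once or zero times, handled with the usual half-open convention). 
Parity of crossings → even ⇒ outside.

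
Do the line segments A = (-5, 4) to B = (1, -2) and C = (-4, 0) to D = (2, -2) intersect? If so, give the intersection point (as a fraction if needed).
Yes; intersection at (1/2, -3/2) (t = 11/12 on AB, s = 3/4 on CD)

Parametrize AB as A + t(B − A) = (-5 + 6 t, 4 + -6 t) and CD as C + s(D − C) = (-4 + 6 s, 0 + -2 s). Solve the linear system for (t, s). Determinant = -24 ≠ 0, so a unique intersection of the containing lines exists. Solution: t = 11/12, s = 3/4 — both in [0, 1], so the segments cross. Intersection point: (1/2, -3/2).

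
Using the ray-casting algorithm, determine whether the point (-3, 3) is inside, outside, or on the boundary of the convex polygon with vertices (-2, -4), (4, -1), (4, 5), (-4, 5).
The point (-3, 3) lies strictly inside the polygon

Cast a horizontal ray to the right from the query point and count how many polygon edges it crosses (each edge strictly once or zero times, handled with the usual half-open convention). 
Parity of crossings → odd ⇒ inside.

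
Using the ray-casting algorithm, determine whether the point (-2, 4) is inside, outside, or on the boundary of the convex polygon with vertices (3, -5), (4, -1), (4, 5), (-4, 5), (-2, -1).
The point (-2, 4) lies strictly inside the polygon

Cast a horizontal ray to the right from the query point and count how many polygon edges it crosses (each edge strictly once or zero times, handled with the usual half-open convention). 
Parity of crossings → odd ⇒ inside.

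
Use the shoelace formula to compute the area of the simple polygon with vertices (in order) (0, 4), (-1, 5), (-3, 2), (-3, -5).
Area = 13

Shoelace formula: Area = (1/2) |Σ_i (x_i · y_{i+1} − x_{i+1} · y_i)| (indices mod n). Compute each cross term:
  (0)(5) − (-1)(4) = 4
  (-1)(2) − (-3)(5) = 13
  (-3)(-5) − (-3)(2) = 21
  (-3)(4) − (0)(-5) = -12
Sum = 26, so (signed) Area = 26/2 = 13, |Area| = 13.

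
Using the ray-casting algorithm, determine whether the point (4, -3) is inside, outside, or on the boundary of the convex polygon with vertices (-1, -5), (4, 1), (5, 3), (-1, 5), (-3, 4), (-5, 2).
The point (4, -3) lies strictly outside the polygon

Cast a horizontal ray to the right from the query point and count how many polygon edges it crosses (each edge strictly once or zero times, handled with the usual half-open convention). 
Parity of crossings → even ⇒ outside.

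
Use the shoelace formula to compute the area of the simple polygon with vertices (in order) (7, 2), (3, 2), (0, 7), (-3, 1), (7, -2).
Area = 77/2

Shoelace formula: Area = (1/2) |Σ_i (x_i · y_{i+1} − x_{i+1} · y_i)| (indices mod n). Compute each cross term:
  (7)(2) − (3)(2) = 8
  (3)(7) − (0)(2) = 21
  (0)(1) − (-3)(7) = 21
  (-3)(-2) − (7)(1) = -1
  (7)(2) − (7)(-2) = 28
Sum = 77, so (signed) Area = 77/2 = 77/2, |Area| = 77/2.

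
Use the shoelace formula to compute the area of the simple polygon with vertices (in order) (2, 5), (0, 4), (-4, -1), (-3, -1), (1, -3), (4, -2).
Area = 69/2

Shoelace formula: Area = (1/2) |Σ_i (x_i · y_{i+1} − x_{i+1} · y_i)| (indices mod n). Compute each cross term:
  (2)(4) − (0)(5) = 8
  (0)(-1) − (-4)(4) = 16
  (-4)(-1) − (-3)(-1) = 1
  (-3)(-3) − (1)(-1) = 10
  (1)(-2) − (4)(-3) = 10
  (4)(5) − (2)(-2) = 24
Sum = 69, so (signed) Area = 69/2 = 69/2, |Area| = 69/2.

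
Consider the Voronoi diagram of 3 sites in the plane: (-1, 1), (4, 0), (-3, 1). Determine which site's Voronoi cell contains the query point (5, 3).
Nearest site = (4, 0)

The Voronoi cell of site s contains exactly those query points closer to s than to any other site. Compute squared distances from q = (5, 3) to each site:
  (4 − 5)² + (0 − 3)² = 10
  (-1 − 5)² + (1 − 3)² = 40
  (-3 − 5)² + (1 − 3)² = 68
Minimum is attained by (4, 0), so q lies in its Voronoi cell.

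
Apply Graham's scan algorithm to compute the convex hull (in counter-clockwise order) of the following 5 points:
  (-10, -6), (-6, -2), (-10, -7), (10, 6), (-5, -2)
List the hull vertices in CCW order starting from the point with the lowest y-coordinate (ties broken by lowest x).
Hull (CCW) = [(-10, -7), (10, 6), (-6, -2), (-10, -6)]

Graham scan procedure:
  1. Find the pivot p₀ = point with lowest y (tie → lowest x): (-10, -7).
  2. Sort the remaining points by polar angle around p₀.
  3. Walk through sorted points, maintaining a stack; pop the top while the last three entries make a non-left turn (cross product ≤ 0).
  4. Final stack is the convex hull in CCW order: (-10, -7), (10, 6), (-6, -2), (-10, -6).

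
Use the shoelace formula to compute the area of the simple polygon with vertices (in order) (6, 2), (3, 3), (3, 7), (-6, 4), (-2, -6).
Area = 77

Shoelace formula: Area = (1/2) |Σ_i (x_i · y_{i+1} − x_{i+1} · y_i)| (indices mod n). Compute each cross term:
  (6)(3) − (3)(2) = 12
  (3)(7) − (3)(3) = 12
  (3)(4) − (-6)(7) = 54
  (-6)(-6) − (-2)(4) = 44
  (-2)(2) − (6)(-6) = 32
Sum = 154, so (signed) Area = 154/2 = 77, |Area| = 77.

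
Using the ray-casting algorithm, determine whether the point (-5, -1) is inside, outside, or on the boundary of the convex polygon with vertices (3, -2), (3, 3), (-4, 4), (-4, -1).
The point (-5, -1) lies strictly outside the polygon

Cast a horizontal ray to the right from the query point and count how many polygon edges it crosses (each edge strictly once or zero times, handled with the usual half-open convention). 
Parity of crossings → even ⇒ outside.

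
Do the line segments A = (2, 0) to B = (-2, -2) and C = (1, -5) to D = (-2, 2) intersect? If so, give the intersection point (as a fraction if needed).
Yes; intersection at (-10/17, -22/17) (t = 11/17 on AB, s = 9/17 on CD)

Parametrize AB as A + t(B − A) = (2 + -4 t, 0 + -2 t) and CD as C + s(D − C) = (1 + -3 s, -5 + 7 s). Solve the linear system for (t, s). Determinant = 34 ≠ 0, so a unique intersection of the containing lines exists. Solution: t = 11/17, s = 9/17 — both in [0, 1], so the segments cross. Intersection point: (-10/17, -22/17).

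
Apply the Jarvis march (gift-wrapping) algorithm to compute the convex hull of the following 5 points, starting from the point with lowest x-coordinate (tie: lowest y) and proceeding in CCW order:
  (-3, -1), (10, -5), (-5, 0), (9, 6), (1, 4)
Hull (CCW) = [(-5, 0), (-3, -1), (10, -5), (9, 6), (1, 4)]

Jarvis march: at each step, from the current hull vertex p, select the next vertex q as the point such that every other point lies strictly to the left of (or on) the directed line p → q. (Equivalently: for every other point r, the cross product (q − p) × (r − p) ≥ 0.)
Starting point (lowest x, tie lowest y): (-5, 0). Wrap until returning to start. Resulting hull: (-5, 0), (-3, -1), (10, -5), (9, 6), (1, 4).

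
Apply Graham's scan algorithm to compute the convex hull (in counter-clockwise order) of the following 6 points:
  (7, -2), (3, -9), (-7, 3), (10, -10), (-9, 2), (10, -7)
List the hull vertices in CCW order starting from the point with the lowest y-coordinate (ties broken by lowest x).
Hull (CCW) = [(10, -10), (10, -7), (7, -2), (-7, 3), (-9, 2), (3, -9)]

Graham scan procedure:
  1. Find the pivot p₀ = point with lowest y (tie → lowest x): (10, -10).
  2. Sort the remaining points by polar angle around p₀.
  3. Walk through sorted points, maintaining a stack; pop the top while the last three entries make a non-left turn (cross product ≤ 0).
  4. Final stack is the convex hull in CCW order: (10, -10), (10, -7), (7, -2), (-7, 3), (-9, 2), (3, -9).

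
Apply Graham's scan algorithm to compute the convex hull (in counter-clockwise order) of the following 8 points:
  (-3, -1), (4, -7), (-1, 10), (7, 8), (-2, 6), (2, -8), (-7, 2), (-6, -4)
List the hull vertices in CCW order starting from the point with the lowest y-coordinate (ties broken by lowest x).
Hull (CCW) = [(2, -8), (4, -7), (7, 8), (-1, 10), (-7, 2), (-6, -4)]

Graham scan procedure:
  1. Find the pivot p₀ = point with lowest y (tie → lowest x): (2, -8).
  2. Sort the remaining points by polar angle around p₀.
  3. Walk through sorted points, maintaining a stack; pop the top while the last three entries make a non-left turn (cross product ≤ 0).
  4. Final stack is the convex hull in CCW order: (2, -8), (4, -7), (7, 8), (-1, 10), (-7, 2), (-6, -4).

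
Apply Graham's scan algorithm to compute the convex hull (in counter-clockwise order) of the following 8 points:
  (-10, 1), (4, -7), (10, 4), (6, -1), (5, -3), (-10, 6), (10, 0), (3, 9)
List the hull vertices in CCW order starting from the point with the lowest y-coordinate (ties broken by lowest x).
Hull (CCW) = [(4, -7), (10, 0), (10, 4), (3, 9), (-10, 6), (-10, 1)]

Graham scan procedure:
  1. Find the pivot p₀ = point with lowest y (tie → lowest x): (4, -7).
  2. Sort the remaining points by polar angle around p₀.
  3. Walk through sorted points, maintaining a stack; pop the top while the last three entries make a non-left turn (cross product ≤ 0).
  4. Final stack is the convex hull in CCW order: (4, -7), (10, 0), (10, 4), (3, 9), (-10, 6), (-10, 1).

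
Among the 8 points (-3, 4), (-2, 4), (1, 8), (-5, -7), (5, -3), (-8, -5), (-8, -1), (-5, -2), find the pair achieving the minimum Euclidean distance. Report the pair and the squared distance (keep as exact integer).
Pair = ((-3, 4), (-2, 4)); squared distance = 1

Compute all C(8, 2) = 28 pairwise squared distances (x_i − x_j)² + (y_i − y_j)². The minimum is 1, attained by the pair ((-3, 4), (-2, 4)).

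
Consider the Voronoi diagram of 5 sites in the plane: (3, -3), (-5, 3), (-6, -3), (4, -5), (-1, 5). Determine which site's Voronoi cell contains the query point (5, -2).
Nearest site = (3, -3)

The Voronoi cell of site s contains exactly those query points closer to s than to any other site. Compute squared distances from q = (5, -2) to each site:
  (3 − 5)² + (-3 − -2)² = 5
  (4 − 5)² + (-5 − -2)² = 10
  (-1 − 5)² + (5 − -2)² = 85
  (-6 − 5)² + (-3 − -2)² = 122
  (-5 − 5)² + (3 − -2)² = 125
Minimum is attained by (3, -3), so q lies in its Voronoi cell.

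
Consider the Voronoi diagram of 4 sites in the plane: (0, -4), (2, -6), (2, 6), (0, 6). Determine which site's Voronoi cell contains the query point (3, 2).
Nearest site = (2, 6)

The Voronoi cell of site s contains exactly those query points closer to s than to any other site. Compute squared distances from q = (3, 2) to each site:
  (2 − 3)² + (6 − 2)² = 17
  (0 − 3)² + (6 − 2)² = 25
  (0 − 3)² + (-4 − 2)² = 45
  (2 − 3)² + (-6 − 2)² = 65
Minimum is attained by (2, 6), so q lies in its Voronoi cell.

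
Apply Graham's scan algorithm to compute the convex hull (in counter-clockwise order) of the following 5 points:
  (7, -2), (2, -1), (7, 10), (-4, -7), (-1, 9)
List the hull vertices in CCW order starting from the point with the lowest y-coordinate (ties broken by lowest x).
Hull (CCW) = [(-4, -7), (7, -2), (7, 10), (-1, 9)]

Graham scan procedure:
  1. Find the pivot p₀ = point with lowest y (tie → lowest x): (-4, -7).
  2. Sort the remaining points by polar angle around p₀.
  3. Walk through sorted points, maintaining a stack; pop the top while the last three entries make a non-left turn (cross product ≤ 0).
  4. Final stack is the convex hull in CCW order: (-4, -7), (7, -2), (7, 10), (-1, 9).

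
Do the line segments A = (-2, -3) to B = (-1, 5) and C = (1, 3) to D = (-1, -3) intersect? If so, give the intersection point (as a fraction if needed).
No (intersection of containing lines falls outside at least one segment)

Parametrize and solve: t = -3/5, s = 9/5. At least one of these is outside [0, 1], so the segments do not intersect.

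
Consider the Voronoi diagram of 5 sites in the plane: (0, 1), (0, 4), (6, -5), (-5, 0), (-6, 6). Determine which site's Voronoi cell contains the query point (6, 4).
Nearest site = (0, 4)

The Voronoi cell of site s contains exactly those query points closer to s than to any other site. Compute squared distances from q = (6, 4) to each site:
  (0 − 6)² + (4 − 4)² = 36
  (0 − 6)² + (1 − 4)² = 45
  (6 − 6)² + (-5 − 4)² = 81
  (-5 − 6)² + (0 − 4)² = 137
  (-6 − 6)² + (6 − 4)² = 148
Minimum is attained by (0, 4), so q lies in its Voronoi cell.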